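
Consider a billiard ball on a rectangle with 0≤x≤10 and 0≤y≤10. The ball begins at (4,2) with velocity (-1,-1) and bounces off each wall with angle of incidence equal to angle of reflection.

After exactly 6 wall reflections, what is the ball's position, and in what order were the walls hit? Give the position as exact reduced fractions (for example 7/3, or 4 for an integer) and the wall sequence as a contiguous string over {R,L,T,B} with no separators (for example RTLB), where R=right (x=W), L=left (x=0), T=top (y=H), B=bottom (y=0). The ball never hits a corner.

Final position: (0,2)
Wall sequence: BLTRBL

1. t=2 → B at (2,0); v=(-1,1)
2. t=2 → L at (0,2); v=(1,1)
3. t=8 → T at (8,10); v=(1,-1)
4. t=2 → R at (10,8); v=(-1,-1)
5. t=8 → B at (2,0); v=(-1,1)
6. t=2 → L at (0,2); v=(1,1)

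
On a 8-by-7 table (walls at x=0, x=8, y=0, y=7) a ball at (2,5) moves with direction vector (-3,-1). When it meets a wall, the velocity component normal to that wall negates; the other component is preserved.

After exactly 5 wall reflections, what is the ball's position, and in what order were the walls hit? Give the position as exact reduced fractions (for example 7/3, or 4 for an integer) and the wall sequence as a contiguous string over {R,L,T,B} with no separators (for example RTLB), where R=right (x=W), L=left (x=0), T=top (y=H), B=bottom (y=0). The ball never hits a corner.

1. t=2/3 → L at (0,13/3); v=(3,-1)
2. t=8/3 → R at (8,5/3); v=(-3,-1)
3. t=5/3 → B at (3,0); v=(-3,1)
4. t=1 → L at (0,1); v=(3,1)
5. t=8/3 → R at (8,11/3); v=(-3,1)

Final position: (8,11/3)
Wall sequence: LRBLR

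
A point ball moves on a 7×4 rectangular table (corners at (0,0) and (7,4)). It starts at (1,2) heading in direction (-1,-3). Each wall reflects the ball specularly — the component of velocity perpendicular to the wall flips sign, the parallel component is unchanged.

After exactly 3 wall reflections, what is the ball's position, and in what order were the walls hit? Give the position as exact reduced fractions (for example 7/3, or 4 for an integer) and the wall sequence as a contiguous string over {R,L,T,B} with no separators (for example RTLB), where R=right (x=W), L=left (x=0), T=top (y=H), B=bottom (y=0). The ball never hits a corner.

Final position: (1,4)
Wall sequence: BLT

1. t=2/3 → B at (1/3,0); v=(-1,3)
2. t=1/3 → L at (0,1); v=(1,3)
3. t=1 → T at (1,4); v=(1,-3)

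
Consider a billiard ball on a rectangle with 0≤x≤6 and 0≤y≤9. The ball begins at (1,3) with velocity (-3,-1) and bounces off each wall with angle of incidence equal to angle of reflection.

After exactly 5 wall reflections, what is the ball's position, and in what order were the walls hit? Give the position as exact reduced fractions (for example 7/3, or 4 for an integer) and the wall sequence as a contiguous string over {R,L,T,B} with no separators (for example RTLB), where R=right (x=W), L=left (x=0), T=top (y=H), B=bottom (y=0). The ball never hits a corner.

1. t=1/3 → L at (0,8/3); v=(3,-1)
2. t=2 → R at (6,2/3); v=(-3,-1)
3. t=2/3 → B at (4,0); v=(-3,1)
4. t=4/3 → L at (0,4/3); v=(3,1)
5. t=2 → R at (6,10/3); v=(-3,1)

Final position: (6,10/3)
Wall sequence: LRBLR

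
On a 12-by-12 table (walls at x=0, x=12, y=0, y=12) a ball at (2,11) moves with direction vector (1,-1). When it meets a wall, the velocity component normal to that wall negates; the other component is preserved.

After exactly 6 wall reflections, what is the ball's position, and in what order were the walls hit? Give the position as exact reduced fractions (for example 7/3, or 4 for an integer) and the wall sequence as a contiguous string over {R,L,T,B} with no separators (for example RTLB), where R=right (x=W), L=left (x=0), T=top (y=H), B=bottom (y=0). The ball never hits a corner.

Final position: (11,0)
Wall sequence: RBLTRB

1. t=10 → R at (12,1); v=(-1,-1)
2. t=1 → B at (11,0); v=(-1,1)
3. t=11 → L at (0,11); v=(1,1)
4. t=1 → T at (1,12); v=(1,-1)
5. t=11 → R at (12,1); v=(-1,-1)
6. t=1 → B at (11,0); v=(-1,1)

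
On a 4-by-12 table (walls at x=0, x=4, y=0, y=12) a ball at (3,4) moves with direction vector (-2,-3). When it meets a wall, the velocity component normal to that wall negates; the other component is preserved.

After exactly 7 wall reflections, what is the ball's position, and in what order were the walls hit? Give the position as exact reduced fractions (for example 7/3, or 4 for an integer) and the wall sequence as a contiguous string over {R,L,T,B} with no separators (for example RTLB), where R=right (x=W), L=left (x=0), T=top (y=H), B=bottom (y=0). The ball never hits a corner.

1. t=4/3 → B at (1/3,0); v=(-2,3)
2. t=1/6 → L at (0,1/2); v=(2,3)
3. t=2 → R at (4,13/2); v=(-2,3)
4. t=11/6 → T at (1/3,12); v=(-2,-3)
5. t=1/6 → L at (0,23/2); v=(2,-3)
6. t=2 → R at (4,11/2); v=(-2,-3)
7. t=11/6 → B at (1/3,0); v=(-2,3)

Final position: (1/3,0)
Wall sequence: BLRTLRB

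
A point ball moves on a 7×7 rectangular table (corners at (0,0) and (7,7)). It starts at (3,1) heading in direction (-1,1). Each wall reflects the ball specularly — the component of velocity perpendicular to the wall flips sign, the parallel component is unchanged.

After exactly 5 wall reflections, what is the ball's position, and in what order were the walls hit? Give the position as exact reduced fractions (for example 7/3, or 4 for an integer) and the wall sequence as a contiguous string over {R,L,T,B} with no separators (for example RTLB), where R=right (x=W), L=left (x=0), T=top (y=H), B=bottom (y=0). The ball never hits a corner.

Final position: (0,4)
Wall sequence: LTRBL

1. t=3 → L at (0,4); v=(1,1)
2. t=3 → T at (3,7); v=(1,-1)
3. t=4 → R at (7,3); v=(-1,-1)
4. t=3 → B at (4,0); v=(-1,1)
5. t=4 → L at (0,4); v=(1,1)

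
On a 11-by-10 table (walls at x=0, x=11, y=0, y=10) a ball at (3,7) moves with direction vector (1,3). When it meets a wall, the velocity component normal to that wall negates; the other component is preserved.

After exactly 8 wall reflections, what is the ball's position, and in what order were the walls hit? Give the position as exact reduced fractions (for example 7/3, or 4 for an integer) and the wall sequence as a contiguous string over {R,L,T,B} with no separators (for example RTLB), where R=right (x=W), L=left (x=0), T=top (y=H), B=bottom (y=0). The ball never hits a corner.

Final position: (0,4)
Wall sequence: TBTRBTBL

1. t=1 → T at (4,10); v=(1,-3)
2. t=10/3 → B at (22/3,0); v=(1,3)
3. t=10/3 → T at (32/3,10); v=(1,-3)
4. t=1/3 → R at (11,9); v=(-1,-3)
5. t=3 → B at (8,0); v=(-1,3)
6. t=10/3 → T at (14/3,10); v=(-1,-3)
7. t=10/3 → B at (4/3,0); v=(-1,3)
8. t=4/3 → L at (0,4); v=(1,3)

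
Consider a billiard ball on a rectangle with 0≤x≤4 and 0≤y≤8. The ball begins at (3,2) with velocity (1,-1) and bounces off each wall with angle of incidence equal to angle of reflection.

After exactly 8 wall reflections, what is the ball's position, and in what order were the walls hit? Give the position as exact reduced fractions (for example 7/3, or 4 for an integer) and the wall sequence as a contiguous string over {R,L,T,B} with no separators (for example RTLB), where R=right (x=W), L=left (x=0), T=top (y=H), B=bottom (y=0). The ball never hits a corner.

Final position: (3,0)
Wall sequence: RBLRTLRB

1. t=1 → R at (4,1); v=(-1,-1)
2. t=1 → B at (3,0); v=(-1,1)
3. t=3 → L at (0,3); v=(1,1)
4. t=4 → R at (4,7); v=(-1,1)
5. t=1 → T at (3,8); v=(-1,-1)
6. t=3 → L at (0,5); v=(1,-1)
7. t=4 → R at (4,1); v=(-1,-1)
8. t=1 → B at (3,0); v=(-1,1)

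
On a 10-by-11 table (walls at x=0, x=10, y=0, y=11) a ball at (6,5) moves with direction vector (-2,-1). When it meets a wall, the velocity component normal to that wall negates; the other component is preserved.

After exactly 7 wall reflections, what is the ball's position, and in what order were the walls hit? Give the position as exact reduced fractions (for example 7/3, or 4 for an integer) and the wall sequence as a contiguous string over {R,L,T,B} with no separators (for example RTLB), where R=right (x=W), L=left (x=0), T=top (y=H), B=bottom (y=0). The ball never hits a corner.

1. t=3 → L at (0,2); v=(2,-1)
2. t=2 → B at (4,0); v=(2,1)
3. t=3 → R at (10,3); v=(-2,1)
4. t=5 → L at (0,8); v=(2,1)
5. t=3 → T at (6,11); v=(2,-1)
6. t=2 → R at (10,9); v=(-2,-1)
7. t=5 → L at (0,4); v=(2,-1)

Final position: (0,4)
Wall sequence: LBRLTRL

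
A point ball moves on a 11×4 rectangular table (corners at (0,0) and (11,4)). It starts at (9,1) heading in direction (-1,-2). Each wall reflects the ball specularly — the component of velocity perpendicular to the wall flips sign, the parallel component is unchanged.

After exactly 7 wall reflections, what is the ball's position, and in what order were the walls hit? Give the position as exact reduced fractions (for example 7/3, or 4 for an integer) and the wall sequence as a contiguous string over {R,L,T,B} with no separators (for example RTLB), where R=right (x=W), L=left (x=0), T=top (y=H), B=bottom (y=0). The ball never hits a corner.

1. t=1/2 → B at (17/2,0); v=(-1,2)
2. t=2 → T at (13/2,4); v=(-1,-2)
3. t=2 → B at (9/2,0); v=(-1,2)
4. t=2 → T at (5/2,4); v=(-1,-2)
5. t=2 → B at (1/2,0); v=(-1,2)
6. t=1/2 → L at (0,1); v=(1,2)
7. t=3/2 → T at (3/2,4); v=(1,-2)

Final position: (3/2,4)
Wall sequence: BTBTBLT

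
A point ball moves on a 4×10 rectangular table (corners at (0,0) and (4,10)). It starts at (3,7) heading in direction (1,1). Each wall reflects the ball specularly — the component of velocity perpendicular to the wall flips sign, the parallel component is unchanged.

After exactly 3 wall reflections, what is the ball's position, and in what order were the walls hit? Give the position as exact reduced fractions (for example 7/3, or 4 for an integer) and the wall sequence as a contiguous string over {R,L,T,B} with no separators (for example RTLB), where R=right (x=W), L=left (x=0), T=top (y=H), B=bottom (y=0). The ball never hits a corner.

Final position: (0,8)
Wall sequence: RTL

1. t=1 → R at (4,8); v=(-1,1)
2. t=2 → T at (2,10); v=(-1,-1)
3. t=2 → L at (0,8); v=(1,-1)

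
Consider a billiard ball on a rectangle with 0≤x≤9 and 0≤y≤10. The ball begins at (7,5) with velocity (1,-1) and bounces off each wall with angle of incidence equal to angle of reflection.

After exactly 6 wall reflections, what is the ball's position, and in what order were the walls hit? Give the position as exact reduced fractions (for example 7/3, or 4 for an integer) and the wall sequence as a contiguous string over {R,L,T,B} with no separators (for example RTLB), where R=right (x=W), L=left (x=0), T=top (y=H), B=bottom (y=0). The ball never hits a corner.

Final position: (4,0)
Wall sequence: RBLTRB

1. t=2 → R at (9,3); v=(-1,-1)
2. t=3 → B at (6,0); v=(-1,1)
3. t=6 → L at (0,6); v=(1,1)
4. t=4 → T at (4,10); v=(1,-1)
5. t=5 → R at (9,5); v=(-1,-1)
6. t=5 → B at (4,0); v=(-1,1)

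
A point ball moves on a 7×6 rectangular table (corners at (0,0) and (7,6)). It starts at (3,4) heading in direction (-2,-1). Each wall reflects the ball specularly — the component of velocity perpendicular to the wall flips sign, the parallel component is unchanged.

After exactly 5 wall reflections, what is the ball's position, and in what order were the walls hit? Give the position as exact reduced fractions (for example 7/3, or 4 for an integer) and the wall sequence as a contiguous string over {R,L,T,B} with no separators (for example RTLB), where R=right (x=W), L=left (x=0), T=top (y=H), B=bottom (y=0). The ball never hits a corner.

1. t=3/2 → L at (0,5/2); v=(2,-1)
2. t=5/2 → B at (5,0); v=(2,1)
3. t=1 → R at (7,1); v=(-2,1)
4. t=7/2 → L at (0,9/2); v=(2,1)
5. t=3/2 → T at (3,6); v=(2,-1)

Final position: (3,6)
Wall sequence: LBRLT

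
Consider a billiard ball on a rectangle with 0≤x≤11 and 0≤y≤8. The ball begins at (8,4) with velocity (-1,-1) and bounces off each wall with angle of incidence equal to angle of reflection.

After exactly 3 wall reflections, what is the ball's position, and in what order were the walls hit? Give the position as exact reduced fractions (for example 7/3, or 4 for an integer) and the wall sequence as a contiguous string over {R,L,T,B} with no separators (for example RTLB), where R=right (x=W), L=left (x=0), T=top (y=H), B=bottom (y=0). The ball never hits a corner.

1. t=4 → B at (4,0); v=(-1,1)
2. t=4 → L at (0,4); v=(1,1)
3. t=4 → T at (4,8); v=(1,-1)

Final position: (4,8)
Wall sequence: BLT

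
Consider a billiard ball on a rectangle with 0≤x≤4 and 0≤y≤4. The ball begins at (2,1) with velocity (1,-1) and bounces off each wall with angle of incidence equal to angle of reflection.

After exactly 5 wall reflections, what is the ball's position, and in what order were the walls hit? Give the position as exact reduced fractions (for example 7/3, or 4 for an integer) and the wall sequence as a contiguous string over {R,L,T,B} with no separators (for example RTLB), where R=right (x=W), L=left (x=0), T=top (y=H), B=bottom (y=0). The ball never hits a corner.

Final position: (3,0)
Wall sequence: BRTLB

1. t=1 → B at (3,0); v=(1,1)
2. t=1 → R at (4,1); v=(-1,1)
3. t=3 → T at (1,4); v=(-1,-1)
4. t=1 → L at (0,3); v=(1,-1)
5. t=3 → B at (3,0); v=(1,1)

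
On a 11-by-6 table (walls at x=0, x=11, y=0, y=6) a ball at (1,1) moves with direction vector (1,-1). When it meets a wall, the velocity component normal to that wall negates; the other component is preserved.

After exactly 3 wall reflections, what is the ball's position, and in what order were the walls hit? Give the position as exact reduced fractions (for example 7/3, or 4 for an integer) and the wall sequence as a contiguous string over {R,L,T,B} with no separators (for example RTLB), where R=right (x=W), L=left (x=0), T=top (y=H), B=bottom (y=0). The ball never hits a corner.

Final position: (11,3)
Wall sequence: BTR

1. t=1 → B at (2,0); v=(1,1)
2. t=6 → T at (8,6); v=(1,-1)
3. t=3 → R at (11,3); v=(-1,-1)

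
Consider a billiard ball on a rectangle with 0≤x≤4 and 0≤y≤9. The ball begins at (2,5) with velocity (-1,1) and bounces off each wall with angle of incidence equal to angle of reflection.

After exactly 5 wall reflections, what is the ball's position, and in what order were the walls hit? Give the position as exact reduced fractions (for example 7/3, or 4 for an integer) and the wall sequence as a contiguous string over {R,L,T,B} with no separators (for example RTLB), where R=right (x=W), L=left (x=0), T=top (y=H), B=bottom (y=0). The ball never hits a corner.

1. t=2 → L at (0,7); v=(1,1)
2. t=2 → T at (2,9); v=(1,-1)
3. t=2 → R at (4,7); v=(-1,-1)
4. t=4 → L at (0,3); v=(1,-1)
5. t=3 → B at (3,0); v=(1,1)

Final position: (3,0)
Wall sequence: LTRLB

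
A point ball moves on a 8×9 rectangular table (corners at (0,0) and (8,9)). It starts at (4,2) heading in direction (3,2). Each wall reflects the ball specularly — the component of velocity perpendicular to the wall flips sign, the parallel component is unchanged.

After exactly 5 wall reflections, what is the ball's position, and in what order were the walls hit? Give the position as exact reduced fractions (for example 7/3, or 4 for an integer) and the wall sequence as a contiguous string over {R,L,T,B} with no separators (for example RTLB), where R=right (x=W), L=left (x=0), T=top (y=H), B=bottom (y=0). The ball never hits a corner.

1. t=4/3 → R at (8,14/3); v=(-3,2)
2. t=13/6 → T at (3/2,9); v=(-3,-2)
3. t=1/2 → L at (0,8); v=(3,-2)
4. t=8/3 → R at (8,8/3); v=(-3,-2)
5. t=4/3 → B at (4,0); v=(-3,2)

Final position: (4,0)
Wall sequence: RTLRB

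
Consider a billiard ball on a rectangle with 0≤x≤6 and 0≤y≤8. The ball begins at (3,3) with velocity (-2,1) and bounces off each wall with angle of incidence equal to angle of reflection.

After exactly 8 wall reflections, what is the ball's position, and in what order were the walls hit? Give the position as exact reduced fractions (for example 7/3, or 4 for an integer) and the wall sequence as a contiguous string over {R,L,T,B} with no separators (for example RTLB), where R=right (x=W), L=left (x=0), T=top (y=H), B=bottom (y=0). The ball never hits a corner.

Final position: (6,7/2)
Wall sequence: LRTLRBLR

1. t=3/2 → L at (0,9/2); v=(2,1)
2. t=3 → R at (6,15/2); v=(-2,1)
3. t=1/2 → T at (5,8); v=(-2,-1)
4. t=5/2 → L at (0,11/2); v=(2,-1)
5. t=3 → R at (6,5/2); v=(-2,-1)
6. t=5/2 → B at (1,0); v=(-2,1)
7. t=1/2 → L at (0,1/2); v=(2,1)
8. t=3 → R at (6,7/2); v=(-2,1)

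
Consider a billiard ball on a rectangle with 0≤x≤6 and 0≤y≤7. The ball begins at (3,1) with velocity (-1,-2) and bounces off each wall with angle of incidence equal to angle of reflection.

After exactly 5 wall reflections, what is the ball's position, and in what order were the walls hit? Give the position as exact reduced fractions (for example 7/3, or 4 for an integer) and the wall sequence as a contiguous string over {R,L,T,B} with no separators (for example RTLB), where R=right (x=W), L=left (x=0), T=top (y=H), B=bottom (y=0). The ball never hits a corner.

Final position: (6,3)
Wall sequence: BLTBR

1. t=1/2 → B at (5/2,0); v=(-1,2)
2. t=5/2 → L at (0,5); v=(1,2)
3. t=1 → T at (1,7); v=(1,-2)
4. t=7/2 → B at (9/2,0); v=(1,2)
5. t=3/2 → R at (6,3); v=(-1,2)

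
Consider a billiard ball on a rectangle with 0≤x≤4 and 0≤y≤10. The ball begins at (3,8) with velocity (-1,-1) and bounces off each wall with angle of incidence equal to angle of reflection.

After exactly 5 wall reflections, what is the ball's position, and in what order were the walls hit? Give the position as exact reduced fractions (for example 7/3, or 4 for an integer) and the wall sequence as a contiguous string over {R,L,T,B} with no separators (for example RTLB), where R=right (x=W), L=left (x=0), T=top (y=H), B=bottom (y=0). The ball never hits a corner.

Final position: (4,7)
Wall sequence: LRBLR

1. t=3 → L at (0,5); v=(1,-1)
2. t=4 → R at (4,1); v=(-1,-1)
3. t=1 → B at (3,0); v=(-1,1)
4. t=3 → L at (0,3); v=(1,1)
5. t=4 → R at (4,7); v=(-1,1)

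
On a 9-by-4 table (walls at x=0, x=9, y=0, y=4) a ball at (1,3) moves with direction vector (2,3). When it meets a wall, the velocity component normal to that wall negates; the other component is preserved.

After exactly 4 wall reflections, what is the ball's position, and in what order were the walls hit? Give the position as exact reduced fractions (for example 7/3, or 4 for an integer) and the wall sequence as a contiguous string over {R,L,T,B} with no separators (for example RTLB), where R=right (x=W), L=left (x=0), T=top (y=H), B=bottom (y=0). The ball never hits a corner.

Final position: (9,1)
Wall sequence: TBTR

1. t=1/3 → T at (5/3,4); v=(2,-3)
2. t=4/3 → B at (13/3,0); v=(2,3)
3. t=4/3 → T at (7,4); v=(2,-3)
4. t=1 → R at (9,1); v=(-2,-3)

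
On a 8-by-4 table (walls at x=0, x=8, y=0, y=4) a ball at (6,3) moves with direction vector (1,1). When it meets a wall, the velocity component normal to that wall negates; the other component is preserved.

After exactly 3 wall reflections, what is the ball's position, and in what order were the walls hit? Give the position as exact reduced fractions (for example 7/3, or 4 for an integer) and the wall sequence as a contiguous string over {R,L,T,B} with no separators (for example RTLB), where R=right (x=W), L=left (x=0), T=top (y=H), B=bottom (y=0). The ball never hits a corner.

1. t=1 → T at (7,4); v=(1,-1)
2. t=1 → R at (8,3); v=(-1,-1)
3. t=3 → B at (5,0); v=(-1,1)

Final position: (5,0)
Wall sequence: TRB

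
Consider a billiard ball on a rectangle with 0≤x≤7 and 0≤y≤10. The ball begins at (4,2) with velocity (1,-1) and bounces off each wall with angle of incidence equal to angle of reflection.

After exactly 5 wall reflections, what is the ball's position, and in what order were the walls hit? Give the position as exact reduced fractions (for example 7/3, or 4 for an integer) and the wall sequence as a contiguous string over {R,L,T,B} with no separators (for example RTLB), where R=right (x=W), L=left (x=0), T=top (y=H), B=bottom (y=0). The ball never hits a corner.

1. t=2 → B at (6,0); v=(1,1)
2. t=1 → R at (7,1); v=(-1,1)
3. t=7 → L at (0,8); v=(1,1)
4. t=2 → T at (2,10); v=(1,-1)
5. t=5 → R at (7,5); v=(-1,-1)

Final position: (7,5)
Wall sequence: BRLTR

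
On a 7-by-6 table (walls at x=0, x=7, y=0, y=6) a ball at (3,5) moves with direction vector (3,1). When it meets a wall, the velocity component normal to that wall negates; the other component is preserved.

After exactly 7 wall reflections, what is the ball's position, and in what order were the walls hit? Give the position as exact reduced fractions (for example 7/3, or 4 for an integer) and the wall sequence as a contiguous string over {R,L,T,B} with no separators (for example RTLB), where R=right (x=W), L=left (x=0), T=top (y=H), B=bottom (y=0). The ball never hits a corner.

1. t=1 → T at (6,6); v=(3,-1)
2. t=1/3 → R at (7,17/3); v=(-3,-1)
3. t=7/3 → L at (0,10/3); v=(3,-1)
4. t=7/3 → R at (7,1); v=(-3,-1)
5. t=1 → B at (4,0); v=(-3,1)
6. t=4/3 → L at (0,4/3); v=(3,1)
7. t=7/3 → R at (7,11/3); v=(-3,1)

Final position: (7,11/3)
Wall sequence: TRLRBLR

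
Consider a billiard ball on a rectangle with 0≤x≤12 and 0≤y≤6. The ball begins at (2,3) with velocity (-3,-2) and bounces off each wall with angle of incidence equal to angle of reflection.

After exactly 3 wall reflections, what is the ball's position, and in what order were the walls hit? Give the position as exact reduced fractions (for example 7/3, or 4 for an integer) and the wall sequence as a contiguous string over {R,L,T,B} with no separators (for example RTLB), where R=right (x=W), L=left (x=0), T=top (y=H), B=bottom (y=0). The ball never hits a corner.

Final position: (23/2,6)
Wall sequence: LBT

1. t=2/3 → L at (0,5/3); v=(3,-2)
2. t=5/6 → B at (5/2,0); v=(3,2)
3. t=3 → T at (23/2,6); v=(3,-2)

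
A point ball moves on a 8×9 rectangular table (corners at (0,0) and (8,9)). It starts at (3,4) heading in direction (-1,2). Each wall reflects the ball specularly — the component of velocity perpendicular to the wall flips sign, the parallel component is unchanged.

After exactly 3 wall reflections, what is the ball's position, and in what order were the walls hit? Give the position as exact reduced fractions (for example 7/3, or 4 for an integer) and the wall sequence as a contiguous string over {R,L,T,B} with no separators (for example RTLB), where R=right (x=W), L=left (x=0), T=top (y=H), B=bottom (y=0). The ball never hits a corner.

Final position: (4,0)
Wall sequence: TLB

1. t=5/2 → T at (1/2,9); v=(-1,-2)
2. t=1/2 → L at (0,8); v=(1,-2)
3. t=4 → B at (4,0); v=(1,2)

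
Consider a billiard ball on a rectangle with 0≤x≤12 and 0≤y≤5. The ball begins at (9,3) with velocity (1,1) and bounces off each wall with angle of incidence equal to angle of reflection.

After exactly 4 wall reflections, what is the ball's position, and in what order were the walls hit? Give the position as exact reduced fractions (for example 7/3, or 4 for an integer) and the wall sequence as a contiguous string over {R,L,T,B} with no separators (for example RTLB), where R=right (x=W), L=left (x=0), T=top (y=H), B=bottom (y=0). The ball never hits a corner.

1. t=2 → T at (11,5); v=(1,-1)
2. t=1 → R at (12,4); v=(-1,-1)
3. t=4 → B at (8,0); v=(-1,1)
4. t=5 → T at (3,5); v=(-1,-1)

Final position: (3,5)
Wall sequence: TRBT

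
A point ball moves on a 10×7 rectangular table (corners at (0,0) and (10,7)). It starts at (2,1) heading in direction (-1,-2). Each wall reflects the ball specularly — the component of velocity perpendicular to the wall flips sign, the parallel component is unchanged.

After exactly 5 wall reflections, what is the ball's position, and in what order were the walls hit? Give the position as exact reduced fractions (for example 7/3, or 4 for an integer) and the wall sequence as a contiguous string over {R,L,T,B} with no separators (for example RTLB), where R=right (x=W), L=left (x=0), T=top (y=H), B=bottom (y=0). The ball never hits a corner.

Final position: (9,7)
Wall sequence: BLTBT

1. t=1/2 → B at (3/2,0); v=(-1,2)
2. t=3/2 → L at (0,3); v=(1,2)
3. t=2 → T at (2,7); v=(1,-2)
4. t=7/2 → B at (11/2,0); v=(1,2)
5. t=7/2 → T at (9,7); v=(1,-2)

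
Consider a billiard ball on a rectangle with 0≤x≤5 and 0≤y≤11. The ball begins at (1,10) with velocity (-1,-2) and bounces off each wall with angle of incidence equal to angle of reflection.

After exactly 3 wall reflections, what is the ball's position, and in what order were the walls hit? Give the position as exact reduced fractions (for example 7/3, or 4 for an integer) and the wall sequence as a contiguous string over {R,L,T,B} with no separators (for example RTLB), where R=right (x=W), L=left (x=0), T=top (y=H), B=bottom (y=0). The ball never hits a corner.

Final position: (5,2)
Wall sequence: LBR

1. t=1 → L at (0,8); v=(1,-2)
2. t=4 → B at (4,0); v=(1,2)
3. t=1 → R at (5,2); v=(-1,2)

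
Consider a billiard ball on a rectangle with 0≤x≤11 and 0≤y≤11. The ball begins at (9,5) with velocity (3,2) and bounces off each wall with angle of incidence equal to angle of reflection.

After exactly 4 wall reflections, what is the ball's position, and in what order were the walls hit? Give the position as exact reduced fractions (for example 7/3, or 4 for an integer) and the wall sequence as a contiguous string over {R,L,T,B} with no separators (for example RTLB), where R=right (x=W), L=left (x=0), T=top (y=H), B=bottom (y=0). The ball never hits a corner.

1. t=2/3 → R at (11,19/3); v=(-3,2)
2. t=7/3 → T at (4,11); v=(-3,-2)
3. t=4/3 → L at (0,25/3); v=(3,-2)
4. t=11/3 → R at (11,1); v=(-3,-2)

Final position: (11,1)
Wall sequence: RTLR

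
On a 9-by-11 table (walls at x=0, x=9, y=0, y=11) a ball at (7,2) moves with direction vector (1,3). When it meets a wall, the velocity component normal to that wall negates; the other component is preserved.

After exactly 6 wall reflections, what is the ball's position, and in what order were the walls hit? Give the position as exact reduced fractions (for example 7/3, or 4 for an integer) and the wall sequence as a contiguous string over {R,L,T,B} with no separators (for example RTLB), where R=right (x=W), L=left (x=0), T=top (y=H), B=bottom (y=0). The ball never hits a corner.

1. t=2 → R at (9,8); v=(-1,3)
2. t=1 → T at (8,11); v=(-1,-3)
3. t=11/3 → B at (13/3,0); v=(-1,3)
4. t=11/3 → T at (2/3,11); v=(-1,-3)
5. t=2/3 → L at (0,9); v=(1,-3)
6. t=3 → B at (3,0); v=(1,3)

Final position: (3,0)
Wall sequence: RTBTLB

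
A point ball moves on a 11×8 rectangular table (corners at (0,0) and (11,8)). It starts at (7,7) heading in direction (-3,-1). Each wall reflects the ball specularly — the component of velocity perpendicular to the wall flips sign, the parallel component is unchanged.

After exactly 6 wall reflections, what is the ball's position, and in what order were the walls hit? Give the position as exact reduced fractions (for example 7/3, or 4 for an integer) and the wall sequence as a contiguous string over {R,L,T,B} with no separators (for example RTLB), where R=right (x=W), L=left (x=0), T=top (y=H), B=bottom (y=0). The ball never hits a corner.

Final position: (6,8)
Wall sequence: LRBLRT

1. t=7/3 → L at (0,14/3); v=(3,-1)
2. t=11/3 → R at (11,1); v=(-3,-1)
3. t=1 → B at (8,0); v=(-3,1)
4. t=8/3 → L at (0,8/3); v=(3,1)
5. t=11/3 → R at (11,19/3); v=(-3,1)
6. t=5/3 → T at (6,8); v=(-3,-1)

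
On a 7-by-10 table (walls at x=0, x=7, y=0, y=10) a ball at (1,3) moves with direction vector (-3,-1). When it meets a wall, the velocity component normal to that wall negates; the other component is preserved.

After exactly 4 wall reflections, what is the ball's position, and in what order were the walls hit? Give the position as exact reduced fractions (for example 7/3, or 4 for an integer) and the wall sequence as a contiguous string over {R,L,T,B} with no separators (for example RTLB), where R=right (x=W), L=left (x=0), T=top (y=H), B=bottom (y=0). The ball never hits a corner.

1. t=1/3 → L at (0,8/3); v=(3,-1)
2. t=7/3 → R at (7,1/3); v=(-3,-1)
3. t=1/3 → B at (6,0); v=(-3,1)
4. t=2 → L at (0,2); v=(3,1)

Final position: (0,2)
Wall sequence: LRBL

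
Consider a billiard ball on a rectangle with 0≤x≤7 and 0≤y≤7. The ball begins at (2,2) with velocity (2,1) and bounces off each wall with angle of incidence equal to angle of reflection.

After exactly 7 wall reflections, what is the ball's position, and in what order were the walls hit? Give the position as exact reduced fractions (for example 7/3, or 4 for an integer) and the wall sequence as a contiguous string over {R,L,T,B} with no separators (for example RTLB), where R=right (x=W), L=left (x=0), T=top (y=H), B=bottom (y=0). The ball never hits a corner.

1. t=5/2 → R at (7,9/2); v=(-2,1)
2. t=5/2 → T at (2,7); v=(-2,-1)
3. t=1 → L at (0,6); v=(2,-1)
4. t=7/2 → R at (7,5/2); v=(-2,-1)
5. t=5/2 → B at (2,0); v=(-2,1)
6. t=1 → L at (0,1); v=(2,1)
7. t=7/2 → R at (7,9/2); v=(-2,1)

Final position: (7,9/2)
Wall sequence: RTLRBLR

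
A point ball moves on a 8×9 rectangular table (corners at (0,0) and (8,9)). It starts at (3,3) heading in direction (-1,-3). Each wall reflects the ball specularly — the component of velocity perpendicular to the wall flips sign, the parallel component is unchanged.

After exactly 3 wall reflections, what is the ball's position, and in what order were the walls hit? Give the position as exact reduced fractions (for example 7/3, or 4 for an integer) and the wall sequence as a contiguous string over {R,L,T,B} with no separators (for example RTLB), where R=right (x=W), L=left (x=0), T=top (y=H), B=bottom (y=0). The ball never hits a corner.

1. t=1 → B at (2,0); v=(-1,3)
2. t=2 → L at (0,6); v=(1,3)
3. t=1 → T at (1,9); v=(1,-3)

Final position: (1,9)
Wall sequence: BLT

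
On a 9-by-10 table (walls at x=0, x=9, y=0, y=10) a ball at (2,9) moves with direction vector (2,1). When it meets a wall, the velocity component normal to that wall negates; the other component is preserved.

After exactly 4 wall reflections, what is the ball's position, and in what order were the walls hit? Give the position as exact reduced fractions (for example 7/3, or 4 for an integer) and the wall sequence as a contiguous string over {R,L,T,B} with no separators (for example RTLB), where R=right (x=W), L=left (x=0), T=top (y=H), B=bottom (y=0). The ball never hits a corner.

Final position: (6,0)
Wall sequence: TRLB

1. t=1 → T at (4,10); v=(2,-1)
2. t=5/2 → R at (9,15/2); v=(-2,-1)
3. t=9/2 → L at (0,3); v=(2,-1)
4. t=3 → B at (6,0); v=(2,1)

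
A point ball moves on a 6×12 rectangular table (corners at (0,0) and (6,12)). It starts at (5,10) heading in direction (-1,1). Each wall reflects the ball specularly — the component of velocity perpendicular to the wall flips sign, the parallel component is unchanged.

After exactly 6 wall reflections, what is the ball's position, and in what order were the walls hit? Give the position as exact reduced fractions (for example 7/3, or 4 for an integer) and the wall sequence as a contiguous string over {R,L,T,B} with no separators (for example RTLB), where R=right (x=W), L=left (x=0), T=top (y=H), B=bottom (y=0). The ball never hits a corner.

Final position: (6,9)
Wall sequence: TLRBLR

1. t=2 → T at (3,12); v=(-1,-1)
2. t=3 → L at (0,9); v=(1,-1)
3. t=6 → R at (6,3); v=(-1,-1)
4. t=3 → B at (3,0); v=(-1,1)
5. t=3 → L at (0,3); v=(1,1)
6. t=6 → R at (6,9); v=(-1,1)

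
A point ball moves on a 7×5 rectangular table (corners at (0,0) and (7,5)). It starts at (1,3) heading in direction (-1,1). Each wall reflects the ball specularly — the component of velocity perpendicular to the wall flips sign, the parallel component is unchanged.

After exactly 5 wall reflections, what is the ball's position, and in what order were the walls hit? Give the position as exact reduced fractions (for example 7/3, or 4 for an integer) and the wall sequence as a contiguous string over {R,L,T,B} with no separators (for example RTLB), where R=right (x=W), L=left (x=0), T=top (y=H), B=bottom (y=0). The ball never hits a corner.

1. t=1 → L at (0,4); v=(1,1)
2. t=1 → T at (1,5); v=(1,-1)
3. t=5 → B at (6,0); v=(1,1)
4. t=1 → R at (7,1); v=(-1,1)
5. t=4 → T at (3,5); v=(-1,-1)

Final position: (3,5)
Wall sequence: LTBRT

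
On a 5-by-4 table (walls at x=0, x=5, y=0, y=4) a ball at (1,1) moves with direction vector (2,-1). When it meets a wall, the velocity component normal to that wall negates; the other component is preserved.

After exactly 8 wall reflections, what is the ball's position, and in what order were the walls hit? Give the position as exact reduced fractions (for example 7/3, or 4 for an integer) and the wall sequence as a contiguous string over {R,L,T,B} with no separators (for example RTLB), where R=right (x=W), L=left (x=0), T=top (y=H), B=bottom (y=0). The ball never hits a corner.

1. t=1 → B at (3,0); v=(2,1)
2. t=1 → R at (5,1); v=(-2,1)
3. t=5/2 → L at (0,7/2); v=(2,1)
4. t=1/2 → T at (1,4); v=(2,-1)
5. t=2 → R at (5,2); v=(-2,-1)
6. t=2 → B at (1,0); v=(-2,1)
7. t=1/2 → L at (0,1/2); v=(2,1)
8. t=5/2 → R at (5,3); v=(-2,1)

Final position: (5,3)
Wall sequence: BRLTRBLR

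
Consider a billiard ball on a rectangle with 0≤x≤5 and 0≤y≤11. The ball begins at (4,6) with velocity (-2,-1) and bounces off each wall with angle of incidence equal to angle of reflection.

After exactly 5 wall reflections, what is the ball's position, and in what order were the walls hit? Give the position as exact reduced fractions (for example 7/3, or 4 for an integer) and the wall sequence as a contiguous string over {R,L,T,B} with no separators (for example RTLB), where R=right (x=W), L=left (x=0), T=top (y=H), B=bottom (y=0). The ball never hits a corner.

Final position: (5,7/2)
Wall sequence: LRBLR

1. t=2 → L at (0,4); v=(2,-1)
2. t=5/2 → R at (5,3/2); v=(-2,-1)
3. t=3/2 → B at (2,0); v=(-2,1)
4. t=1 → L at (0,1); v=(2,1)
5. t=5/2 → R at (5,7/2); v=(-2,1)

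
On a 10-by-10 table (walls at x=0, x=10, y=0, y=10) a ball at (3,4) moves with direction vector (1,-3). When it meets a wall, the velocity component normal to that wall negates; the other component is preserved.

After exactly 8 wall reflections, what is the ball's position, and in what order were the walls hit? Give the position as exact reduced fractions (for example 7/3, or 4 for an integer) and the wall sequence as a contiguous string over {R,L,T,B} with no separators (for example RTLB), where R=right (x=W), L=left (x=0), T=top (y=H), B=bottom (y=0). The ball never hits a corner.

Final position: (1,10)
Wall sequence: BTRBTBLT

1. t=4/3 → B at (13/3,0); v=(1,3)
2. t=10/3 → T at (23/3,10); v=(1,-3)
3. t=7/3 → R at (10,3); v=(-1,-3)
4. t=1 → B at (9,0); v=(-1,3)
5. t=10/3 → T at (17/3,10); v=(-1,-3)
6. t=10/3 → B at (7/3,0); v=(-1,3)
7. t=7/3 → L at (0,7); v=(1,3)
8. t=1 → T at (1,10); v=(1,-3)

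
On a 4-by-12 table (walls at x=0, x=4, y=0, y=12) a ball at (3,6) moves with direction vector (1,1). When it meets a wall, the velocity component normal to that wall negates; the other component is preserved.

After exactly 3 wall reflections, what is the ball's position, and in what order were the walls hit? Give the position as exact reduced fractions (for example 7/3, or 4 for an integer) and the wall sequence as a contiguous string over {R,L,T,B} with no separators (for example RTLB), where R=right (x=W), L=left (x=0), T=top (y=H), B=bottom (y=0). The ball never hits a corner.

1. t=1 → R at (4,7); v=(-1,1)
2. t=4 → L at (0,11); v=(1,1)
3. t=1 → T at (1,12); v=(1,-1)

Final position: (1,12)
Wall sequence: RLT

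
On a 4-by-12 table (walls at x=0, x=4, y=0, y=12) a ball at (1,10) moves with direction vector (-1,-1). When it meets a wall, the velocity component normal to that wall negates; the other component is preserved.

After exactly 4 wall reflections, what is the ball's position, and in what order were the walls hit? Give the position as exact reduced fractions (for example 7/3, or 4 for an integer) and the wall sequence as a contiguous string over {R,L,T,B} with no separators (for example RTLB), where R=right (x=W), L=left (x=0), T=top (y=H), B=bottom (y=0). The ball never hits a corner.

Final position: (1,0)
Wall sequence: LRLB

1. t=1 → L at (0,9); v=(1,-1)
2. t=4 → R at (4,5); v=(-1,-1)
3. t=4 → L at (0,1); v=(1,-1)
4. t=1 → B at (1,0); v=(1,1)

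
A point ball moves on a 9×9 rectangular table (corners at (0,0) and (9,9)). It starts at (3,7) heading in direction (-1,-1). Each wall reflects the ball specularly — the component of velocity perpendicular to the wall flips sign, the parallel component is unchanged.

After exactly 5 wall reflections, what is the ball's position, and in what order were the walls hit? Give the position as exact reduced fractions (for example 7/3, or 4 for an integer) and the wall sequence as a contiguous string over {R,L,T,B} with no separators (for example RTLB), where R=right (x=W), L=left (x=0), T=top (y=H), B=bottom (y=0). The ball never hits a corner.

1. t=3 → L at (0,4); v=(1,-1)
2. t=4 → B at (4,0); v=(1,1)
3. t=5 → R at (9,5); v=(-1,1)
4. t=4 → T at (5,9); v=(-1,-1)
5. t=5 → L at (0,4); v=(1,-1)

Final position: (0,4)
Wall sequence: LBRTL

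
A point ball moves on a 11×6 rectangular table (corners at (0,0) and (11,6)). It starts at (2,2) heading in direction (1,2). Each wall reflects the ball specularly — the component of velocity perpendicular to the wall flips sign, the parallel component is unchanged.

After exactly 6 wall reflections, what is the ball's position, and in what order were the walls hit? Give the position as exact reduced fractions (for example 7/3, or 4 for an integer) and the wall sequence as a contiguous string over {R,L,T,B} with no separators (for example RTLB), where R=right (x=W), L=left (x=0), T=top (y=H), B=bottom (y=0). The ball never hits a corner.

1. t=2 → T at (4,6); v=(1,-2)
2. t=3 → B at (7,0); v=(1,2)
3. t=3 → T at (10,6); v=(1,-2)
4. t=1 → R at (11,4); v=(-1,-2)
5. t=2 → B at (9,0); v=(-1,2)
6. t=3 → T at (6,6); v=(-1,-2)

Final position: (6,6)
Wall sequence: TBTRBT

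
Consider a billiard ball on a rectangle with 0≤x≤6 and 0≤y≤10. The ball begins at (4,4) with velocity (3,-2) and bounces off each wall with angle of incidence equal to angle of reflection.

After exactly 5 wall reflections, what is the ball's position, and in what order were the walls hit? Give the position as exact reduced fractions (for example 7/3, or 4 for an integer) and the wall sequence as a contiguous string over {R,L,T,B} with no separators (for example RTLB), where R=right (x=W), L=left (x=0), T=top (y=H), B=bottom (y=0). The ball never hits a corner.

Final position: (0,28/3)
Wall sequence: RBLRL

1. t=2/3 → R at (6,8/3); v=(-3,-2)
2. t=4/3 → B at (2,0); v=(-3,2)
3. t=2/3 → L at (0,4/3); v=(3,2)
4. t=2 → R at (6,16/3); v=(-3,2)
5. t=2 → L at (0,28/3); v=(3,2)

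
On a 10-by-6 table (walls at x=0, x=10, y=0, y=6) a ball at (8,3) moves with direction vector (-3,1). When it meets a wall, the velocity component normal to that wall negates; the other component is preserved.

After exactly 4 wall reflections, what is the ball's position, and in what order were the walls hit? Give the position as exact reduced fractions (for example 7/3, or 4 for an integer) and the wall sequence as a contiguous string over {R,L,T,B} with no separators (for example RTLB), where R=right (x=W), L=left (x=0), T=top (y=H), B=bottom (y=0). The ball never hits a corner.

1. t=8/3 → L at (0,17/3); v=(3,1)
2. t=1/3 → T at (1,6); v=(3,-1)
3. t=3 → R at (10,3); v=(-3,-1)
4. t=3 → B at (1,0); v=(-3,1)

Final position: (1,0)
Wall sequence: LTRB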